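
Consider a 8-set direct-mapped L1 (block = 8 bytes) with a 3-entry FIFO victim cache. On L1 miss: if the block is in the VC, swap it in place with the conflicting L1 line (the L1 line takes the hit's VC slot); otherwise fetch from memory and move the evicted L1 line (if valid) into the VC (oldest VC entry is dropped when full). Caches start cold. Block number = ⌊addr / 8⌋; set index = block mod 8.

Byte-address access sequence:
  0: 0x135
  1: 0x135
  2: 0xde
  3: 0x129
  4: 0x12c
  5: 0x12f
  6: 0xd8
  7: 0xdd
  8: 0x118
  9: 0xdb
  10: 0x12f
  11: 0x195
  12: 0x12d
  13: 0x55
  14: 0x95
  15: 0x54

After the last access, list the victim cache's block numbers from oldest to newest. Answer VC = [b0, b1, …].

VC = [35, 50, 18]

  [0] addr=0x135 blk=38 s=6: MISS | VC []
  [1] addr=0x135 blk=38 s=6: L1-HIT | VC []
  [2] addr=0xde blk=27 s=3: MISS | VC []
  [3] addr=0x129 blk=37 s=5: MISS | VC []
  [4] addr=0x12c blk=37 s=5: L1-HIT | VC []
  [5] addr=0x12f blk=37 s=5: L1-HIT | VC []
  [6] addr=0xd8 blk=27 s=3: L1-HIT | VC []
  [7] addr=0xdd blk=27 s=3: L1-HIT | VC []
  [8] addr=0x118 blk=35 s=3: MISS | VC [27]
  [9] addr=0xdb blk=27 s=3: VC-HIT | VC [35]
  [10] addr=0x12f blk=37 s=5: L1-HIT | VC [35]
  [11] addr=0x195 blk=50 s=2: MISS | VC [35]
  [12] addr=0x12d blk=37 s=5: L1-HIT | VC [35]
  [13] addr=0x55 blk=10 s=2: MISS | VC [35, 50]
  [14] addr=0x95 blk=18 s=2: MISS | VC [35, 50, 10]
  [15] addr=0x54 blk=10 s=2: VC-HIT | VC [35, 50, 18]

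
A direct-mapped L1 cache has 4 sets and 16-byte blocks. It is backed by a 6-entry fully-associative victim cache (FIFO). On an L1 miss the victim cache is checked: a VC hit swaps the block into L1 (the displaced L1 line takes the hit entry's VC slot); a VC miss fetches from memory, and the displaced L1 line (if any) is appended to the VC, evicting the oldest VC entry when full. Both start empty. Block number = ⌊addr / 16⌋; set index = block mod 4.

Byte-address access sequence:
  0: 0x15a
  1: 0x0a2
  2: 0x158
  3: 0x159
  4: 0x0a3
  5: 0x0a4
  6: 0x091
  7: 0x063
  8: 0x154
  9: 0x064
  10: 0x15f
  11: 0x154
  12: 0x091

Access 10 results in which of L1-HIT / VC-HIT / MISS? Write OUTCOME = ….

OUTCOME = L1-HIT

  [0] addr=0x15a blk=21 s=1: MISS | VC []
  [1] addr=0xa2 blk=10 s=2: MISS | VC []
  [2] addr=0x158 blk=21 s=1: L1-HIT | VC []
  [3] addr=0x159 blk=21 s=1: L1-HIT | VC []
  [4] addr=0xa3 blk=10 s=2: L1-HIT | VC []
  [5] addr=0xa4 blk=10 s=2: L1-HIT | VC []
  [6] addr=0x91 blk=9 s=1: MISS | VC [21]
  [7] addr=0x63 blk=6 s=2: MISS | VC [21, 10]
  [8] addr=0x154 blk=21 s=1: VC-HIT | VC [9, 10]
  [9] addr=0x64 blk=6 s=2: L1-HIT | VC [9, 10]
  [10] addr=0x15f blk=21 s=1: L1-HIT | VC [9, 10]
  [11] addr=0x154 blk=21 s=1: L1-HIT | VC [9, 10]
  [12] addr=0x91 blk=9 s=1: VC-HIT | VC [21, 10]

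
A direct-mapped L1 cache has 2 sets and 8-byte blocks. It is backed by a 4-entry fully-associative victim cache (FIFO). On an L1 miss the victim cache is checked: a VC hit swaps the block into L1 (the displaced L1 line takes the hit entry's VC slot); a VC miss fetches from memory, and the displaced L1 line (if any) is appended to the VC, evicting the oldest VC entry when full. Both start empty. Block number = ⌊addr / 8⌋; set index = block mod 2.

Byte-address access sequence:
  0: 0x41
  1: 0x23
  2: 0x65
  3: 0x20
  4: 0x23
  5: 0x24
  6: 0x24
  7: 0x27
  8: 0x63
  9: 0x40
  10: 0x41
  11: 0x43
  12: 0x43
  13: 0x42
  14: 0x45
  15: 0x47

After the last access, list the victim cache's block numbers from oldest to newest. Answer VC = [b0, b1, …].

  [0] addr=0x41 blk=8 s=0: MISS | VC []
  [1] addr=0x23 blk=4 s=0: MISS | VC [8]
  [2] addr=0x65 blk=12 s=0: MISS | VC [8, 4]
  [3] addr=0x20 blk=4 s=0: VC-HIT | VC [8, 12]
  [4] addr=0x23 blk=4 s=0: L1-HIT | VC [8, 12]
  [5] addr=0x24 blk=4 s=0: L1-HIT | VC [8, 12]
  [6] addr=0x24 blk=4 s=0: L1-HIT | VC [8, 12]
  [7] addr=0x27 blk=4 s=0: L1-HIT | VC [8, 12]
  [8] addr=0x63 blk=12 s=0: VC-HIT | VC [8, 4]
  [9] addr=0x40 blk=8 s=0: VC-HIT | VC [12, 4]
  [10] addr=0x41 blk=8 s=0: L1-HIT | VC [12, 4]
  [11] addr=0x43 blk=8 s=0: L1-HIT | VC [12, 4]
  [12] addr=0x43 blk=8 s=0: L1-HIT | VC [12, 4]
  [13] addr=0x42 blk=8 s=0: L1-HIT | VC [12, 4]
  [14] addr=0x45 blk=8 s=0: L1-HIT | VC [12, 4]
  [15] addr=0x47 blk=8 s=0: L1-HIT | VC [12, 4]

VC = [12, 4]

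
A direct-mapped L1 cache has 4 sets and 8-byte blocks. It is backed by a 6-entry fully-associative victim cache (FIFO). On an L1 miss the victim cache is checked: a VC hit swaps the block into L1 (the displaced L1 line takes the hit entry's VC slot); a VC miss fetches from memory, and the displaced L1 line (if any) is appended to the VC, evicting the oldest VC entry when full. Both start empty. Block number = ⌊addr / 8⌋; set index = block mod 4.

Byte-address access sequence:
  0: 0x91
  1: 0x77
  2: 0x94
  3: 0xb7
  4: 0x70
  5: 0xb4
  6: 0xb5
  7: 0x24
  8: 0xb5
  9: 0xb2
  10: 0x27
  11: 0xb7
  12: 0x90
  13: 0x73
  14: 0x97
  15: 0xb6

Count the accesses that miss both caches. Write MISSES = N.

#0 0x91→b18/s2 MISS; vc=[]
#1 0x77→b14/s2 MISS; vc=[18]
#2 0x94→b18/s2 VC-HIT; vc=[14]
#3 0xb7→b22/s2 MISS; vc=[14,18]
#4 0x70→b14/s2 VC-HIT; vc=[22,18]
#5 0xb4→b22/s2 VC-HIT; vc=[14,18]
#6 0xb5→b22/s2 L1-HIT; vc=[14,18]
#7 0x24→b4/s0 MISS; vc=[14,18]
#8 0xb5→b22/s2 L1-HIT; vc=[14,18]
#9 0xb2→b22/s2 L1-HIT; vc=[14,18]
#10 0x27→b4/s0 L1-HIT; vc=[14,18]
#11 0xb7→b22/s2 L1-HIT; vc=[14,18]
#12 0x90→b18/s2 VC-HIT; vc=[14,22]
#13 0x73→b14/s2 VC-HIT; vc=[18,22]
#14 0x97→b18/s2 VC-HIT; vc=[14,22]
#15 0xb6→b22/s2 VC-HIT; vc=[14,18]

MISSES = 4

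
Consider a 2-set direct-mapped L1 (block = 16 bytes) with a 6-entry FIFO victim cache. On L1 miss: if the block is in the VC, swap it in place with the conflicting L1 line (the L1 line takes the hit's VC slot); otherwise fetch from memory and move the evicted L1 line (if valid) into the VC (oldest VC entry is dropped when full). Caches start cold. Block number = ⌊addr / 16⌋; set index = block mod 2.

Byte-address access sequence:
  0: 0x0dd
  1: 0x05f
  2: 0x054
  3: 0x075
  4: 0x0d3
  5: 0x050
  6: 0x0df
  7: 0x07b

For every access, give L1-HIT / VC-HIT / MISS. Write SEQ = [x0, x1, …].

SEQ = [MISS, MISS, L1-HIT, MISS, VC-HIT, VC-HIT, VC-HIT, VC-HIT]

0: 0xdd (blk 13, set 1) → MISS  vc=[]
1: 0x5f (blk 5, set 1) → MISS  vc=[13]
2: 0x54 (blk 5, set 1) → L1-HIT  vc=[13]
3: 0x75 (blk 7, set 1) → MISS  vc=[13, 5]
4: 0xd3 (blk 13, set 1) → VC-HIT  vc=[7, 5]
5: 0x50 (blk 5, set 1) → VC-HIT  vc=[7, 13]
6: 0xdf (blk 13, set 1) → VC-HIT  vc=[7, 5]
7: 0x7b (blk 7, set 1) → VC-HIT  vc=[13, 5]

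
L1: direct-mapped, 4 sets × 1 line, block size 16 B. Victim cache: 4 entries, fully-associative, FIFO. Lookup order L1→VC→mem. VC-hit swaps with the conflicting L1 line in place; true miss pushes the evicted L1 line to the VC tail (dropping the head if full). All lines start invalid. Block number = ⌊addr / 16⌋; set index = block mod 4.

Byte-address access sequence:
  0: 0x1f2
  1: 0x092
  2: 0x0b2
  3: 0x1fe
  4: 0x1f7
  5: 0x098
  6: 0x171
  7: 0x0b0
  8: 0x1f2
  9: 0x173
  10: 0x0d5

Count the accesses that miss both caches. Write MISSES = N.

0: 0x1f2 (blk 31, set 3) → MISS  vc=[]
1: 0x92 (blk 9, set 1) → MISS  vc=[]
2: 0xb2 (blk 11, set 3) → MISS  vc=[31]
3: 0x1fe (blk 31, set 3) → VC-HIT  vc=[11]
4: 0x1f7 (blk 31, set 3) → L1-HIT  vc=[11]
5: 0x98 (blk 9, set 1) → L1-HIT  vc=[11]
6: 0x171 (blk 23, set 3) → MISS  vc=[11, 31]
7: 0xb0 (blk 11, set 3) → VC-HIT  vc=[23, 31]
8: 0x1f2 (blk 31, set 3) → VC-HIT  vc=[23, 11]
9: 0x173 (blk 23, set 3) → VC-HIT  vc=[31, 11]
10: 0xd5 (blk 13, set 1) → MISS  vc=[31, 11, 9]

MISSES = 5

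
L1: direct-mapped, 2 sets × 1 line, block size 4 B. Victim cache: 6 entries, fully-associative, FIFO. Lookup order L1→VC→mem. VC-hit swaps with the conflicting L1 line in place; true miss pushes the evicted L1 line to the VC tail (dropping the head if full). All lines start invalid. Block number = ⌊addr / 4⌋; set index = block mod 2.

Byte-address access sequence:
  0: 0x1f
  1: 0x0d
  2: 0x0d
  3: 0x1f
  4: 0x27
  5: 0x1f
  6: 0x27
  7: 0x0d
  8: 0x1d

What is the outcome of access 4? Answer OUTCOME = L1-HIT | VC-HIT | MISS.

#0 0x1f→b7/s1 MISS; vc=[]
#1 0xd→b3/s1 MISS; vc=[7]
#2 0xd→b3/s1 L1-HIT; vc=[7]
#3 0x1f→b7/s1 VC-HIT; vc=[3]
#4 0x27→b9/s1 MISS; vc=[3,7]
#5 0x1f→b7/s1 VC-HIT; vc=[3,9]
#6 0x27→b9/s1 VC-HIT; vc=[3,7]
#7 0xd→b3/s1 VC-HIT; vc=[9,7]
#8 0x1d→b7/s1 VC-HIT; vc=[9,3]

OUTCOME = MISS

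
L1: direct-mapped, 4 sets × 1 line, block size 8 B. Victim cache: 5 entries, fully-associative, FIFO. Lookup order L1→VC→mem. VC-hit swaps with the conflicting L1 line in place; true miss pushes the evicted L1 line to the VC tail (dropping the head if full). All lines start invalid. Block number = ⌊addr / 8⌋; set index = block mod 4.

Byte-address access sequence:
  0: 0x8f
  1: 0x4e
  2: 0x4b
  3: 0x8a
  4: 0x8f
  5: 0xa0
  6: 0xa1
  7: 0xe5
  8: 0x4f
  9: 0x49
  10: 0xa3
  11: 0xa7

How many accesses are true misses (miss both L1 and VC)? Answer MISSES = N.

#0 0x8f→b17/s1 MISS; vc=[]
#1 0x4e→b9/s1 MISS; vc=[17]
#2 0x4b→b9/s1 L1-HIT; vc=[17]
#3 0x8a→b17/s1 VC-HIT; vc=[9]
#4 0x8f→b17/s1 L1-HIT; vc=[9]
#5 0xa0→b20/s0 MISS; vc=[9]
#6 0xa1→b20/s0 L1-HIT; vc=[9]
#7 0xe5→b28/s0 MISS; vc=[9,20]
#8 0x4f→b9/s1 VC-HIT; vc=[17,20]
#9 0x49→b9/s1 L1-HIT; vc=[17,20]
#10 0xa3→b20/s0 VC-HIT; vc=[17,28]
#11 0xa7→b20/s0 L1-HIT; vc=[17,28]

MISSES = 4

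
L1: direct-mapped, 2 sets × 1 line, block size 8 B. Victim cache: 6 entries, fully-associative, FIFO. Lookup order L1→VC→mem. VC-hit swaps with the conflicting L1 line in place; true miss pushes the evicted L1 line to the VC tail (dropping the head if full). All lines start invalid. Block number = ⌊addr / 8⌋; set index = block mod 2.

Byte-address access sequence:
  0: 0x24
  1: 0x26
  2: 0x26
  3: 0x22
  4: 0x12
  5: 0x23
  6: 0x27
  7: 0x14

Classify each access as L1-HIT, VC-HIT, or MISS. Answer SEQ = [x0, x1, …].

0: 0x24 (blk 4, set 0) → MISS  vc=[]
1: 0x26 (blk 4, set 0) → L1-HIT  vc=[]
2: 0x26 (blk 4, set 0) → L1-HIT  vc=[]
3: 0x22 (blk 4, set 0) → L1-HIT  vc=[]
4: 0x12 (blk 2, set 0) → MISS  vc=[4]
5: 0x23 (blk 4, set 0) → VC-HIT  vc=[2]
6: 0x27 (blk 4, set 0) → L1-HIT  vc=[2]
7: 0x14 (blk 2, set 0) → VC-HIT  vc=[4]

SEQ = [MISS, L1-HIT, L1-HIT, L1-HIT, MISS, VC-HIT, L1-HIT, VC-HIT]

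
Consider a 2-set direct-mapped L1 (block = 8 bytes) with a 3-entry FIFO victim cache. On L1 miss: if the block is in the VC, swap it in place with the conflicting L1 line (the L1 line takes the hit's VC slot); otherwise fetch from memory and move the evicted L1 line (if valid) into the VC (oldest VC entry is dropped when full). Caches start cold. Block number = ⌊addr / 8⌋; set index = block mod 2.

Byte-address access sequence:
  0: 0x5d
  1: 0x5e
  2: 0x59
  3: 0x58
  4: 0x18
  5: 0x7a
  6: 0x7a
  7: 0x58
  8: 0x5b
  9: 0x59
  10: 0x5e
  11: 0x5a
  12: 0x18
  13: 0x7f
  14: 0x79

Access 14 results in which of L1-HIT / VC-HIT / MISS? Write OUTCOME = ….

0: 0x5d (blk 11, set 1) → MISS  vc=[]
1: 0x5e (blk 11, set 1) → L1-HIT  vc=[]
2: 0x59 (blk 11, set 1) → L1-HIT  vc=[]
3: 0x58 (blk 11, set 1) → L1-HIT  vc=[]
4: 0x18 (blk 3, set 1) → MISS  vc=[11]
5: 0x7a (blk 15, set 1) → MISS  vc=[11, 3]
6: 0x7a (blk 15, set 1) → L1-HIT  vc=[11, 3]
7: 0x58 (blk 11, set 1) → VC-HIT  vc=[15, 3]
8: 0x5b (blk 11, set 1) → L1-HIT  vc=[15, 3]
9: 0x59 (blk 11, set 1) → L1-HIT  vc=[15, 3]
10: 0x5e (blk 11, set 1) → L1-HIT  vc=[15, 3]
11: 0x5a (blk 11, set 1) → L1-HIT  vc=[15, 3]
12: 0x18 (blk 3, set 1) → VC-HIT  vc=[15, 11]
13: 0x7f (blk 15, set 1) → VC-HIT  vc=[3, 11]
14: 0x79 (blk 15, set 1) → L1-HIT  vc=[3, 11]

OUTCOME = L1-HIT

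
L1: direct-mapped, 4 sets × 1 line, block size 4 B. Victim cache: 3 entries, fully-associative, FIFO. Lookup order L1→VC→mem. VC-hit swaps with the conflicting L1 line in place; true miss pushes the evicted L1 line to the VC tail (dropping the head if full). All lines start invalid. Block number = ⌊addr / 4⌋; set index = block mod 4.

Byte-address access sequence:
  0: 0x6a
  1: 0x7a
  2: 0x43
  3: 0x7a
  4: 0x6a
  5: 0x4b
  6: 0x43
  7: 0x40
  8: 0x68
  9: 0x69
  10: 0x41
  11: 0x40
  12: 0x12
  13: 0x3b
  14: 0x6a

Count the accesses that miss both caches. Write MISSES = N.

MISSES = 6

  [0] addr=0x6a blk=26 s=2: MISS | VC []
  [1] addr=0x7a blk=30 s=2: MISS | VC [26]
  [2] addr=0x43 blk=16 s=0: MISS | VC [26]
  [3] addr=0x7a blk=30 s=2: L1-HIT | VC [26]
  [4] addr=0x6a blk=26 s=2: VC-HIT | VC [30]
  [5] addr=0x4b blk=18 s=2: MISS | VC [30, 26]
  [6] addr=0x43 blk=16 s=0: L1-HIT | VC [30, 26]
  [7] addr=0x40 blk=16 s=0: L1-HIT | VC [30, 26]
  [8] addr=0x68 blk=26 s=2: VC-HIT | VC [30, 18]
  [9] addr=0x69 blk=26 s=2: L1-HIT | VC [30, 18]
  [10] addr=0x41 blk=16 s=0: L1-HIT | VC [30, 18]
  [11] addr=0x40 blk=16 s=0: L1-HIT | VC [30, 18]
  [12] addr=0x12 blk=4 s=0: MISS | VC [30, 18, 16]
  [13] addr=0x3b blk=14 s=2: MISS | VC [18, 16, 26]
  [14] addr=0x6a blk=26 s=2: VC-HIT | VC [18, 16, 14]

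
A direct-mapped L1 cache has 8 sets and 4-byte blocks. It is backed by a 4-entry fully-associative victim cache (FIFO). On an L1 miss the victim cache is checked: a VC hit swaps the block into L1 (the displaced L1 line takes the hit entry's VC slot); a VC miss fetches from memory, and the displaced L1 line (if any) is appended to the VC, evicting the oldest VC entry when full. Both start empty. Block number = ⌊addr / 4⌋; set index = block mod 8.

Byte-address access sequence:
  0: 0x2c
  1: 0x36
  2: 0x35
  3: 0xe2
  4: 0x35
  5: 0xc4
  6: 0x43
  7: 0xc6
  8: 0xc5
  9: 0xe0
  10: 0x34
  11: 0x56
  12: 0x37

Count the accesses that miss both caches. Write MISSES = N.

MISSES = 6

#0 0x2c→b11/s3 MISS; vc=[]
#1 0x36→b13/s5 MISS; vc=[]
#2 0x35→b13/s5 L1-HIT; vc=[]
#3 0xe2→b56/s0 MISS; vc=[]
#4 0x35→b13/s5 L1-HIT; vc=[]
#5 0xc4→b49/s1 MISS; vc=[]
#6 0x43→b16/s0 MISS; vc=[56]
#7 0xc6→b49/s1 L1-HIT; vc=[56]
#8 0xc5→b49/s1 L1-HIT; vc=[56]
#9 0xe0→b56/s0 VC-HIT; vc=[16]
#10 0x34→b13/s5 L1-HIT; vc=[16]
#11 0x56→b21/s5 MISS; vc=[16,13]
#12 0x37→b13/s5 VC-HIT; vc=[16,21]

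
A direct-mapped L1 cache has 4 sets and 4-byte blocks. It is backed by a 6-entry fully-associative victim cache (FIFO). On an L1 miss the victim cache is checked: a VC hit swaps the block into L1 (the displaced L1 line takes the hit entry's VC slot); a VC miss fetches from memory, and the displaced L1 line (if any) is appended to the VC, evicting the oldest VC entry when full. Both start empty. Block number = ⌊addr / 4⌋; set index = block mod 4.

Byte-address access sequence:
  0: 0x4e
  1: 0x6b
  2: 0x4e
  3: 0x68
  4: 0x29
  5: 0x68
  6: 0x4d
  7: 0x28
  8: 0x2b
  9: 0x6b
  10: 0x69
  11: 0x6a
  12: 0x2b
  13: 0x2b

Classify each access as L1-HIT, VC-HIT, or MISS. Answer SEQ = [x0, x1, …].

SEQ = [MISS, MISS, L1-HIT, L1-HIT, MISS, VC-HIT, L1-HIT, VC-HIT, L1-HIT, VC-HIT, L1-HIT, L1-HIT, VC-HIT, L1-HIT]

0: 0x4e (blk 19, set 3) → MISS  vc=[]
1: 0x6b (blk 26, set 2) → MISS  vc=[]
2: 0x4e (blk 19, set 3) → L1-HIT  vc=[]
3: 0x68 (blk 26, set 2) → L1-HIT  vc=[]
4: 0x29 (blk 10, set 2) → MISS  vc=[26]
5: 0x68 (blk 26, set 2) → VC-HIT  vc=[10]
6: 0x4d (blk 19, set 3) → L1-HIT  vc=[10]
7: 0x28 (blk 10, set 2) → VC-HIT  vc=[26]
8: 0x2b (blk 10, set 2) → L1-HIT  vc=[26]
9: 0x6b (blk 26, set 2) → VC-HIT  vc=[10]
10: 0x69 (blk 26, set 2) → L1-HIT  vc=[10]
11: 0x6a (blk 26, set 2) → L1-HIT  vc=[10]
12: 0x2b (blk 10, set 2) → VC-HIT  vc=[26]
13: 0x2b (blk 10, set 2) → L1-HIT  vc=[26]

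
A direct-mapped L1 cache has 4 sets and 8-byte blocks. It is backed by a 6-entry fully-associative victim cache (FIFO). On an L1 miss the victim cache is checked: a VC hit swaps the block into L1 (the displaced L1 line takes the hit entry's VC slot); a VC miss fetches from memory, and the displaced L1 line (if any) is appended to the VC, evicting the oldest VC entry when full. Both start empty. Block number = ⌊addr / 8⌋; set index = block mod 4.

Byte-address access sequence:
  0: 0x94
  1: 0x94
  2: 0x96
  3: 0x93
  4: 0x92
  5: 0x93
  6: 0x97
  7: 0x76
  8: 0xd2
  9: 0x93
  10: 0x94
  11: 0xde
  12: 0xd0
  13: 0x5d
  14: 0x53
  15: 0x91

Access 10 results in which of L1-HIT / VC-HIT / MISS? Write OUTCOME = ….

OUTCOME = L1-HIT

0: 0x94 (blk 18, set 2) → MISS  vc=[]
1: 0x94 (blk 18, set 2) → L1-HIT  vc=[]
2: 0x96 (blk 18, set 2) → L1-HIT  vc=[]
3: 0x93 (blk 18, set 2) → L1-HIT  vc=[]
4: 0x92 (blk 18, set 2) → L1-HIT  vc=[]
5: 0x93 (blk 18, set 2) → L1-HIT  vc=[]
6: 0x97 (blk 18, set 2) → L1-HIT  vc=[]
7: 0x76 (blk 14, set 2) → MISS  vc=[18]
8: 0xd2 (blk 26, set 2) → MISS  vc=[18, 14]
9: 0x93 (blk 18, set 2) → VC-HIT  vc=[26, 14]
10: 0x94 (blk 18, set 2) → L1-HIT  vc=[26, 14]
11: 0xde (blk 27, set 3) → MISS  vc=[26, 14]
12: 0xd0 (blk 26, set 2) → VC-HIT  vc=[18, 14]
13: 0x5d (blk 11, set 3) → MISS  vc=[18, 14, 27]
14: 0x53 (blk 10, set 2) → MISS  vc=[18, 14, 27, 26]
15: 0x91 (blk 18, set 2) → VC-HIT  vc=[10, 14, 27, 26]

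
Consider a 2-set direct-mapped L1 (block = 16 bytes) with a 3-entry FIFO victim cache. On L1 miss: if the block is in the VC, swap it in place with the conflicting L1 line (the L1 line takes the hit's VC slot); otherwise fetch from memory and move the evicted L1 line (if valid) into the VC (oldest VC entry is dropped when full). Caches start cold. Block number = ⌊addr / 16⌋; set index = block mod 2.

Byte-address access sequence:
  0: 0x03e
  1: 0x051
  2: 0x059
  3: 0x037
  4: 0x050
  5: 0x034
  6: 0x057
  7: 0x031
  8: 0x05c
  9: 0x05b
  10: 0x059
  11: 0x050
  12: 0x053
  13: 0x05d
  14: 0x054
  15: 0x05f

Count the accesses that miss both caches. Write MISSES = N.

0: 0x3e (blk 3, set 1) → MISS  vc=[]
1: 0x51 (blk 5, set 1) → MISS  vc=[3]
2: 0x59 (blk 5, set 1) → L1-HIT  vc=[3]
3: 0x37 (blk 3, set 1) → VC-HIT  vc=[5]
4: 0x50 (blk 5, set 1) → VC-HIT  vc=[3]
5: 0x34 (blk 3, set 1) → VC-HIT  vc=[5]
6: 0x57 (blk 5, set 1) → VC-HIT  vc=[3]
7: 0x31 (blk 3, set 1) → VC-HIT  vc=[5]
8: 0x5c (blk 5, set 1) → VC-HIT  vc=[3]
9: 0x5b (blk 5, set 1) → L1-HIT  vc=[3]
10: 0x59 (blk 5, set 1) → L1-HIT  vc=[3]
11: 0x50 (blk 5, set 1) → L1-HIT  vc=[3]
12: 0x53 (blk 5, set 1) → L1-HIT  vc=[3]
13: 0x5d (blk 5, set 1) → L1-HIT  vc=[3]
14: 0x54 (blk 5, set 1) → L1-HIT  vc=[3]
15: 0x5f (blk 5, set 1) → L1-HIT  vc=[3]

MISSES = 2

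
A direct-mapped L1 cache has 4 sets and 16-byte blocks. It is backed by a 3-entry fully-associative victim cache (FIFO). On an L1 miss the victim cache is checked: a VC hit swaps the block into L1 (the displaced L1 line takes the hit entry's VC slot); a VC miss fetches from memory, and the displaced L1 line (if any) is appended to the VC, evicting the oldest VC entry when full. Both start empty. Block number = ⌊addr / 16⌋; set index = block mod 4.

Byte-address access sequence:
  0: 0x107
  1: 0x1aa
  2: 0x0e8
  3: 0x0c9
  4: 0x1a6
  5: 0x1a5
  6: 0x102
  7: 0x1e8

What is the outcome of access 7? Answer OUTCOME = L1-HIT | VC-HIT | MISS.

  [0] addr=0x107 blk=16 s=0: MISS | VC []
  [1] addr=0x1aa blk=26 s=2: MISS | VC []
  [2] addr=0xe8 blk=14 s=2: MISS | VC [26]
  [3] addr=0xc9 blk=12 s=0: MISS | VC [26, 16]
  [4] addr=0x1a6 blk=26 s=2: VC-HIT | VC [14, 16]
  [5] addr=0x1a5 blk=26 s=2: L1-HIT | VC [14, 16]
  [6] addr=0x102 blk=16 s=0: VC-HIT | VC [14, 12]
  [7] addr=0x1e8 blk=30 s=2: MISS | VC [14, 12, 26]

OUTCOME = MISS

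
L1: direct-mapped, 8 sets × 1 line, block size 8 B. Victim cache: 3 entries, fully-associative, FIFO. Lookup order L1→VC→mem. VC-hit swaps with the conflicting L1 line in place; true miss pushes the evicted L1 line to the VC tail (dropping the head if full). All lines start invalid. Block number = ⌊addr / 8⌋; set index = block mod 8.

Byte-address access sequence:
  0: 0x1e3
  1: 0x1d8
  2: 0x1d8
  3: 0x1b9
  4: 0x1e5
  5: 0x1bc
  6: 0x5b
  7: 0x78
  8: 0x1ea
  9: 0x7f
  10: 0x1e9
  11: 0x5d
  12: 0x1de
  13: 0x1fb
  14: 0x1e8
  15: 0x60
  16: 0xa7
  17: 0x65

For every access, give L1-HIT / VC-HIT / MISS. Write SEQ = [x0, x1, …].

#0 0x1e3→b60/s4 MISS; vc=[]
#1 0x1d8→b59/s3 MISS; vc=[]
#2 0x1d8→b59/s3 L1-HIT; vc=[]
#3 0x1b9→b55/s7 MISS; vc=[]
#4 0x1e5→b60/s4 L1-HIT; vc=[]
#5 0x1bc→b55/s7 L1-HIT; vc=[]
#6 0x5b→b11/s3 MISS; vc=[59]
#7 0x78→b15/s7 MISS; vc=[59,55]
#8 0x1ea→b61/s5 MISS; vc=[59,55]
#9 0x7f→b15/s7 L1-HIT; vc=[59,55]
#10 0x1e9→b61/s5 L1-HIT; vc=[59,55]
#11 0x5d→b11/s3 L1-HIT; vc=[59,55]
#12 0x1de→b59/s3 VC-HIT; vc=[11,55]
#13 0x1fb→b63/s7 MISS; vc=[11,55,15]
#14 0x1e8→b61/s5 L1-HIT; vc=[11,55,15]
#15 0x60→b12/s4 MISS; vc=[55,15,60]
#16 0xa7→b20/s4 MISS; vc=[15,60,12]
#17 0x65→b12/s4 VC-HIT; vc=[15,60,20]

SEQ = [MISS, MISS, L1-HIT, MISS, L1-HIT, L1-HIT, MISS, MISS, MISS, L1-HIT, L1-HIT, L1-HIT, VC-HIT, MISS, L1-HIT, MISS, MISS, VC-HIT]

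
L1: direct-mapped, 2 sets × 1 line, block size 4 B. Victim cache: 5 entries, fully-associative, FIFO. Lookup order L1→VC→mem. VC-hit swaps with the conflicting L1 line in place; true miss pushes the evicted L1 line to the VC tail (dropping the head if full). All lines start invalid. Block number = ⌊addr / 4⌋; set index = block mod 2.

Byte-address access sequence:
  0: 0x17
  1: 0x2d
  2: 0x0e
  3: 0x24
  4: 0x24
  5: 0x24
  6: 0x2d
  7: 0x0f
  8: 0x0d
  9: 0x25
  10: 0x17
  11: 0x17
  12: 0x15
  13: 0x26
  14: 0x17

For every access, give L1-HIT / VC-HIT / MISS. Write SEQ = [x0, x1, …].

  [0] addr=0x17 blk=5 s=1: MISS | VC []
  [1] addr=0x2d blk=11 s=1: MISS | VC [5]
  [2] addr=0xe blk=3 s=1: MISS | VC [5, 11]
  [3] addr=0x24 blk=9 s=1: MISS | VC [5, 11, 3]
  [4] addr=0x24 blk=9 s=1: L1-HIT | VC [5, 11, 3]
  [5] addr=0x24 blk=9 s=1: L1-HIT | VC [5, 11, 3]
  [6] addr=0x2d blk=11 s=1: VC-HIT | VC [5, 9, 3]
  [7] addr=0xf blk=3 s=1: VC-HIT | VC [5, 9, 11]
  [8] addr=0xd blk=3 s=1: L1-HIT | VC [5, 9, 11]
  [9] addr=0x25 blk=9 s=1: VC-HIT | VC [5, 3, 11]
  [10] addr=0x17 blk=5 s=1: VC-HIT | VC [9, 3, 11]
  [11] addr=0x17 blk=5 s=1: L1-HIT | VC [9, 3, 11]
  [12] addr=0x15 blk=5 s=1: L1-HIT | VC [9, 3, 11]
  [13] addr=0x26 blk=9 s=1: VC-HIT | VC [5, 3, 11]
  [14] addr=0x17 blk=5 s=1: VC-HIT | VC [9, 3, 11]

SEQ = [MISS, MISS, MISS, MISS, L1-HIT, L1-HIT, VC-HIT, VC-HIT, L1-HIT, VC-HIT, VC-HIT, L1-HIT, L1-HIT, VC-HIT, VC-HIT]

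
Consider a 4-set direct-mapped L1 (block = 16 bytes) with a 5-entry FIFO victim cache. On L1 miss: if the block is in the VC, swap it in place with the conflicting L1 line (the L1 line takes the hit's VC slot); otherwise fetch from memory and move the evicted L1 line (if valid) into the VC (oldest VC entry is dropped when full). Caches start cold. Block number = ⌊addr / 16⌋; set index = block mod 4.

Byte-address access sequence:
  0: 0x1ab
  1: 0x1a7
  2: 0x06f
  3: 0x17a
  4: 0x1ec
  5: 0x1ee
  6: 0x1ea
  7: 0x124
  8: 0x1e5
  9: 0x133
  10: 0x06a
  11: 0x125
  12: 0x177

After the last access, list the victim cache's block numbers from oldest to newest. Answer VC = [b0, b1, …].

VC = [26, 30, 6, 19]

0: 0x1ab (blk 26, set 2) → MISS  vc=[]
1: 0x1a7 (blk 26, set 2) → L1-HIT  vc=[]
2: 0x6f (blk 6, set 2) → MISS  vc=[26]
3: 0x17a (blk 23, set 3) → MISS  vc=[26]
4: 0x1ec (blk 30, set 2) → MISS  vc=[26, 6]
5: 0x1ee (blk 30, set 2) → L1-HIT  vc=[26, 6]
6: 0x1ea (blk 30, set 2) → L1-HIT  vc=[26, 6]
7: 0x124 (blk 18, set 2) → MISS  vc=[26, 6, 30]
8: 0x1e5 (blk 30, set 2) → VC-HIT  vc=[26, 6, 18]
9: 0x133 (blk 19, set 3) → MISS  vc=[26, 6, 18, 23]
10: 0x6a (blk 6, set 2) → VC-HIT  vc=[26, 30, 18, 23]
11: 0x125 (blk 18, set 2) → VC-HIT  vc=[26, 30, 6, 23]
12: 0x177 (blk 23, set 3) → VC-HIT  vc=[26, 30, 6, 19]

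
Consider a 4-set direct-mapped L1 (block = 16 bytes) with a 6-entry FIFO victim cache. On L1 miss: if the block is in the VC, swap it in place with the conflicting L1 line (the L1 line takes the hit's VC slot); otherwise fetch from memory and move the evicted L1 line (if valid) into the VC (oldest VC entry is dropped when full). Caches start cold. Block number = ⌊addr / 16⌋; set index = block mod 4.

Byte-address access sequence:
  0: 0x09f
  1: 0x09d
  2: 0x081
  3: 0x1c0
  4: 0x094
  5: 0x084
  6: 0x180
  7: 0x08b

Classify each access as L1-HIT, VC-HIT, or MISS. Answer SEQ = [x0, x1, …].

SEQ = [MISS, L1-HIT, MISS, MISS, L1-HIT, VC-HIT, MISS, VC-HIT]

0: 0x9f (blk 9, set 1) → MISS  vc=[]
1: 0x9d (blk 9, set 1) → L1-HIT  vc=[]
2: 0x81 (blk 8, set 0) → MISS  vc=[]
3: 0x1c0 (blk 28, set 0) → MISS  vc=[8]
4: 0x94 (blk 9, set 1) → L1-HIT  vc=[8]
5: 0x84 (blk 8, set 0) → VC-HIT  vc=[28]
6: 0x180 (blk 24, set 0) → MISS  vc=[28, 8]
7: 0x8b (blk 8, set 0) → VC-HIT  vc=[28, 24]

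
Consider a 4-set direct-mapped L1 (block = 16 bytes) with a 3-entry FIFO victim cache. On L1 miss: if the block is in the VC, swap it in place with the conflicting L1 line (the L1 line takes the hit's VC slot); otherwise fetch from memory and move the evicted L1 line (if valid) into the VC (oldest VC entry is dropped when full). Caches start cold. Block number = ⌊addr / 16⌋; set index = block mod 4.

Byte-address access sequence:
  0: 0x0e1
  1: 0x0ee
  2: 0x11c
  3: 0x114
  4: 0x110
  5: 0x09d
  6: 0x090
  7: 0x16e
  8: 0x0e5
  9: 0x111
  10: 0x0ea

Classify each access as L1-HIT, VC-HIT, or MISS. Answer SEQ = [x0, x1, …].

SEQ = [MISS, L1-HIT, MISS, L1-HIT, L1-HIT, MISS, L1-HIT, MISS, VC-HIT, VC-HIT, L1-HIT]

#0 0xe1→b14/s2 MISS; vc=[]
#1 0xee→b14/s2 L1-HIT; vc=[]
#2 0x11c→b17/s1 MISS; vc=[]
#3 0x114→b17/s1 L1-HIT; vc=[]
#4 0x110→b17/s1 L1-HIT; vc=[]
#5 0x9d→b9/s1 MISS; vc=[17]
#6 0x90→b9/s1 L1-HIT; vc=[17]
#7 0x16e→b22/s2 MISS; vc=[17,14]
#8 0xe5→b14/s2 VC-HIT; vc=[17,22]
#9 0x111→b17/s1 VC-HIT; vc=[9,22]
#10 0xea→b14/s2 L1-HIT; vc=[9,22]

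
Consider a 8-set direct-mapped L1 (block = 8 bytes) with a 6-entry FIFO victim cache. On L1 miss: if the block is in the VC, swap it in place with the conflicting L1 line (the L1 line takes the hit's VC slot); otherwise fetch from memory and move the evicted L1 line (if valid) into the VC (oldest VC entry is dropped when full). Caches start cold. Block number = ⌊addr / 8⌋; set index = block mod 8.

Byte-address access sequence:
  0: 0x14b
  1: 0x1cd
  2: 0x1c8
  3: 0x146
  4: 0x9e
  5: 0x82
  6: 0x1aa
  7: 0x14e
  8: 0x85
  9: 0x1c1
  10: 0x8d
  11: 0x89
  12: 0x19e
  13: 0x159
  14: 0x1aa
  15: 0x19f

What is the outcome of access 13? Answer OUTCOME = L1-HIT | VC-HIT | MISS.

OUTCOME = MISS

0: 0x14b (blk 41, set 1) → MISS  vc=[]
1: 0x1cd (blk 57, set 1) → MISS  vc=[41]
2: 0x1c8 (blk 57, set 1) → L1-HIT  vc=[41]
3: 0x146 (blk 40, set 0) → MISS  vc=[41]
4: 0x9e (blk 19, set 3) → MISS  vc=[41]
5: 0x82 (blk 16, set 0) → MISS  vc=[41, 40]
6: 0x1aa (blk 53, set 5) → MISS  vc=[41, 40]
7: 0x14e (blk 41, set 1) → VC-HIT  vc=[57, 40]
8: 0x85 (blk 16, set 0) → L1-HIT  vc=[57, 40]
9: 0x1c1 (blk 56, set 0) → MISS  vc=[57, 40, 16]
10: 0x8d (blk 17, set 1) → MISS  vc=[57, 40, 16, 41]
11: 0x89 (blk 17, set 1) → L1-HIT  vc=[57, 40, 16, 41]
12: 0x19e (blk 51, set 3) → MISS  vc=[57, 40, 16, 41, 19]
13: 0x159 (blk 43, set 3) → MISS  vc=[57, 40, 16, 41, 19, 51]
14: 0x1aa (blk 53, set 5) → L1-HIT  vc=[57, 40, 16, 41, 19, 51]
15: 0x19f (blk 51, set 3) → VC-HIT  vc=[57, 40, 16, 41, 19, 43]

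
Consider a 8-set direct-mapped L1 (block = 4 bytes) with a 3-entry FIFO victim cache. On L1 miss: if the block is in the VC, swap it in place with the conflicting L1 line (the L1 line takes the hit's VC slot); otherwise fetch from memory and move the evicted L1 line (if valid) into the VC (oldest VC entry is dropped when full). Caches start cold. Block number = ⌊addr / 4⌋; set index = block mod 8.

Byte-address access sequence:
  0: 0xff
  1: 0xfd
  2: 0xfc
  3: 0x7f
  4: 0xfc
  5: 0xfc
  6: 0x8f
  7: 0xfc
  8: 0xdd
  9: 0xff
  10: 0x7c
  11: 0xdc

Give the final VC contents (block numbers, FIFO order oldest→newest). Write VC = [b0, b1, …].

  [0] addr=0xff blk=63 s=7: MISS | VC []
  [1] addr=0xfd blk=63 s=7: L1-HIT | VC []
  [2] addr=0xfc blk=63 s=7: L1-HIT | VC []
  [3] addr=0x7f blk=31 s=7: MISS | VC [63]
  [4] addr=0xfc blk=63 s=7: VC-HIT | VC [31]
  [5] addr=0xfc blk=63 s=7: L1-HIT | VC [31]
  [6] addr=0x8f blk=35 s=3: MISS | VC [31]
  [7] addr=0xfc blk=63 s=7: L1-HIT | VC [31]
  [8] addr=0xdd blk=55 s=7: MISS | VC [31, 63]
  [9] addr=0xff blk=63 s=7: VC-HIT | VC [31, 55]
  [10] addr=0x7c blk=31 s=7: VC-HIT | VC [63, 55]
  [11] addr=0xdc blk=55 s=7: VC-HIT | VC [63, 31]

VC = [63, 31]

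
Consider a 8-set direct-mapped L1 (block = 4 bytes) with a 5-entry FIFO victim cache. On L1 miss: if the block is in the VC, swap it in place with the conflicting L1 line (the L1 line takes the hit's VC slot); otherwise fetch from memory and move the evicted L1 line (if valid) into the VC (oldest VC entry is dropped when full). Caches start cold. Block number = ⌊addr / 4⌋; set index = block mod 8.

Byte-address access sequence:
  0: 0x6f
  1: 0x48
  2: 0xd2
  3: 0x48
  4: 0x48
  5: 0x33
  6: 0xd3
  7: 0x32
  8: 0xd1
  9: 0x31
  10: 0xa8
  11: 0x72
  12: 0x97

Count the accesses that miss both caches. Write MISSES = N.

MISSES = 7

0: 0x6f (blk 27, set 3) → MISS  vc=[]
1: 0x48 (blk 18, set 2) → MISS  vc=[]
2: 0xd2 (blk 52, set 4) → MISS  vc=[]
3: 0x48 (blk 18, set 2) → L1-HIT  vc=[]
4: 0x48 (blk 18, set 2) → L1-HIT  vc=[]
5: 0x33 (blk 12, set 4) → MISS  vc=[52]
6: 0xd3 (blk 52, set 4) → VC-HIT  vc=[12]
7: 0x32 (blk 12, set 4) → VC-HIT  vc=[52]
8: 0xd1 (blk 52, set 4) → VC-HIT  vc=[12]
9: 0x31 (blk 12, set 4) → VC-HIT  vc=[52]
10: 0xa8 (blk 42, set 2) → MISS  vc=[52, 18]
11: 0x72 (blk 28, set 4) → MISS  vc=[52, 18, 12]
12: 0x97 (blk 37, set 5) → MISS  vc=[52, 18, 12]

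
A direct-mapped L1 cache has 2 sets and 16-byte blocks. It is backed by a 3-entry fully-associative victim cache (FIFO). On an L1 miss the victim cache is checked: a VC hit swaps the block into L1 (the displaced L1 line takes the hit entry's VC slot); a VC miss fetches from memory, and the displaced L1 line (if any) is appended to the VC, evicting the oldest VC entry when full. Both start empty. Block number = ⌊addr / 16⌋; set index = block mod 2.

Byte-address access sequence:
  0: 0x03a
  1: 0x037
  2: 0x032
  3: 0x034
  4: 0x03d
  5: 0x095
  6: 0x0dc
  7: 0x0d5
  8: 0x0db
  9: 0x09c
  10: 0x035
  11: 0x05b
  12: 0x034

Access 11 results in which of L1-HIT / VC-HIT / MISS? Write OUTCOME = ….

0: 0x3a (blk 3, set 1) → MISS  vc=[]
1: 0x37 (blk 3, set 1) → L1-HIT  vc=[]
2: 0x32 (blk 3, set 1) → L1-HIT  vc=[]
3: 0x34 (blk 3, set 1) → L1-HIT  vc=[]
4: 0x3d (blk 3, set 1) → L1-HIT  vc=[]
5: 0x95 (blk 9, set 1) → MISS  vc=[3]
6: 0xdc (blk 13, set 1) → MISS  vc=[3, 9]
7: 0xd5 (blk 13, set 1) → L1-HIT  vc=[3, 9]
8: 0xdb (blk 13, set 1) → L1-HIT  vc=[3, 9]
9: 0x9c (blk 9, set 1) → VC-HIT  vc=[3, 13]
10: 0x35 (blk 3, set 1) → VC-HIT  vc=[9, 13]
11: 0x5b (blk 5, set 1) → MISS  vc=[9, 13, 3]
12: 0x34 (blk 3, set 1) → VC-HIT  vc=[9, 13, 5]

OUTCOME = MISS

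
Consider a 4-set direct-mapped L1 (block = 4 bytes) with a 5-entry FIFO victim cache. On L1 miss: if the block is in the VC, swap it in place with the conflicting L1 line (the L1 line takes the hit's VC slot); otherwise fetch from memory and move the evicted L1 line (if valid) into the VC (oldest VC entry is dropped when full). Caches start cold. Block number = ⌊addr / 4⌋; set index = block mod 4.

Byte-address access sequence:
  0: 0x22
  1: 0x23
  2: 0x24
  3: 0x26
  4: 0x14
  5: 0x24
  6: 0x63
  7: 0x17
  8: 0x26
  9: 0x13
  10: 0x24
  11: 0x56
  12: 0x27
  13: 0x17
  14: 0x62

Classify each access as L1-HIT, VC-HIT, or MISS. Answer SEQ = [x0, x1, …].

  [0] addr=0x22 blk=8 s=0: MISS | VC []
  [1] addr=0x23 blk=8 s=0: L1-HIT | VC []
  [2] addr=0x24 blk=9 s=1: MISS | VC []
  [3] addr=0x26 blk=9 s=1: L1-HIT | VC []
  [4] addr=0x14 blk=5 s=1: MISS | VC [9]
  [5] addr=0x24 blk=9 s=1: VC-HIT | VC [5]
  [6] addr=0x63 blk=24 s=0: MISS | VC [5, 8]
  [7] addr=0x17 blk=5 s=1: VC-HIT | VC [9, 8]
  [8] addr=0x26 blk=9 s=1: VC-HIT | VC [5, 8]
  [9] addr=0x13 blk=4 s=0: MISS | VC [5, 8, 24]
  [10] addr=0x24 blk=9 s=1: L1-HIT | VC [5, 8, 24]
  [11] addr=0x56 blk=21 s=1: MISS | VC [5, 8, 24, 9]
  [12] addr=0x27 blk=9 s=1: VC-HIT | VC [5, 8, 24, 21]
  [13] addr=0x17 blk=5 s=1: VC-HIT | VC [9, 8, 24, 21]
  [14] addr=0x62 blk=24 s=0: VC-HIT | VC [9, 8, 4, 21]

SEQ = [MISS, L1-HIT, MISS, L1-HIT, MISS, VC-HIT, MISS, VC-HIT, VC-HIT, MISS, L1-HIT, MISS, VC-HIT, VC-HIT, VC-HIT]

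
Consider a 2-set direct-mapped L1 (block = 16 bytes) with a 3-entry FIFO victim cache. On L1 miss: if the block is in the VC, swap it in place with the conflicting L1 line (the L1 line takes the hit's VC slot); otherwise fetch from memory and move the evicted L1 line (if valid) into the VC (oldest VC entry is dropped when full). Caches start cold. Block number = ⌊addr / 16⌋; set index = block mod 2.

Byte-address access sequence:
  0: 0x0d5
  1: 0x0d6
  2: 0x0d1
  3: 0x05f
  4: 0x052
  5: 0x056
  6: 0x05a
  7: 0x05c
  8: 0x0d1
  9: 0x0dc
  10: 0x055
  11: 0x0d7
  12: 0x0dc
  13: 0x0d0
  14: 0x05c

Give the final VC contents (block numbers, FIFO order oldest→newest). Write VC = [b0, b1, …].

VC = [13]

0: 0xd5 (blk 13, set 1) → MISS  vc=[]
1: 0xd6 (blk 13, set 1) → L1-HIT  vc=[]
2: 0xd1 (blk 13, set 1) → L1-HIT  vc=[]
3: 0x5f (blk 5, set 1) → MISS  vc=[13]
4: 0x52 (blk 5, set 1) → L1-HIT  vc=[13]
5: 0x56 (blk 5, set 1) → L1-HIT  vc=[13]
6: 0x5a (blk 5, set 1) → L1-HIT  vc=[13]
7: 0x5c (blk 5, set 1) → L1-HIT  vc=[13]
8: 0xd1 (blk 13, set 1) → VC-HIT  vc=[5]
9: 0xdc (blk 13, set 1) → L1-HIT  vc=[5]
10: 0x55 (blk 5, set 1) → VC-HIT  vc=[13]
11: 0xd7 (blk 13, set 1) → VC-HIT  vc=[5]
12: 0xdc (blk 13, set 1) → L1-HIT  vc=[5]
13: 0xd0 (blk 13, set 1) → L1-HIT  vc=[5]
14: 0x5c (blk 5, set 1) → VC-HIT  vc=[13]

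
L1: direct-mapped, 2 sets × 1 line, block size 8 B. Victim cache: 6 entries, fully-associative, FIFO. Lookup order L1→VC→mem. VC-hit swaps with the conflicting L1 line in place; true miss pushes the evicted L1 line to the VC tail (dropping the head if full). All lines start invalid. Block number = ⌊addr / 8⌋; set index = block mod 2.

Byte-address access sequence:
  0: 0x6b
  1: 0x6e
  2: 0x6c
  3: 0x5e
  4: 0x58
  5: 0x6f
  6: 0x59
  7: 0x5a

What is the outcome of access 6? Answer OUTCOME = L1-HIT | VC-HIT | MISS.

#0 0x6b→b13/s1 MISS; vc=[]
#1 0x6e→b13/s1 L1-HIT; vc=[]
#2 0x6c→b13/s1 L1-HIT; vc=[]
#3 0x5e→b11/s1 MISS; vc=[13]
#4 0x58→b11/s1 L1-HIT; vc=[13]
#5 0x6f→b13/s1 VC-HIT; vc=[11]
#6 0x59→b11/s1 VC-HIT; vc=[13]
#7 0x5a→b11/s1 L1-HIT; vc=[13]

OUTCOME = VC-HIT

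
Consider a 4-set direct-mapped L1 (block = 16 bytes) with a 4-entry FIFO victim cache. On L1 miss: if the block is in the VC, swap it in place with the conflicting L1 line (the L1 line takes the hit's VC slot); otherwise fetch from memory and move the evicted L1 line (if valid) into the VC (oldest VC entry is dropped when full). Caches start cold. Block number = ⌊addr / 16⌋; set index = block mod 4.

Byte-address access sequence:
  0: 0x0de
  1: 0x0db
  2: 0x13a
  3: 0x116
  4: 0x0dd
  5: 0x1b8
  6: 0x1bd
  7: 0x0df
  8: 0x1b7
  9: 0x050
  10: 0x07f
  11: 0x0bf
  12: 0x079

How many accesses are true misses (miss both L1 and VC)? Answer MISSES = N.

MISSES = 7

#0 0xde→b13/s1 MISS; vc=[]
#1 0xdb→b13/s1 L1-HIT; vc=[]
#2 0x13a→b19/s3 MISS; vc=[]
#3 0x116→b17/s1 MISS; vc=[13]
#4 0xdd→b13/s1 VC-HIT; vc=[17]
#5 0x1b8→b27/s3 MISS; vc=[17,19]
#6 0x1bd→b27/s3 L1-HIT; vc=[17,19]
#7 0xdf→b13/s1 L1-HIT; vc=[17,19]
#8 0x1b7→b27/s3 L1-HIT; vc=[17,19]
#9 0x50→b5/s1 MISS; vc=[17,19,13]
#10 0x7f→b7/s3 MISS; vc=[17,19,13,27]
#11 0xbf→b11/s3 MISS; vc=[19,13,27,7]
#12 0x79→b7/s3 VC-HIT; vc=[19,13,27,11]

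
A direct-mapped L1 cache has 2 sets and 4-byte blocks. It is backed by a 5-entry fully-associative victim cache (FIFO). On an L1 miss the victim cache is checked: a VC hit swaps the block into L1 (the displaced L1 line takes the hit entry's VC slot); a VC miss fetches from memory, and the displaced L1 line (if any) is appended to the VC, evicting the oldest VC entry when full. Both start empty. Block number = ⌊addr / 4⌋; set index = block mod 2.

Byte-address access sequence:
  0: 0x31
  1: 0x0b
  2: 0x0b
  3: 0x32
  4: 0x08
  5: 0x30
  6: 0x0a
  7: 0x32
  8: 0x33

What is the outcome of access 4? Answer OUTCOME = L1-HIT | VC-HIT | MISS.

OUTCOME = VC-HIT

#0 0x31→b12/s0 MISS; vc=[]
#1 0xb→b2/s0 MISS; vc=[12]
#2 0xb→b2/s0 L1-HIT; vc=[12]
#3 0x32→b12/s0 VC-HIT; vc=[2]
#4 0x8→b2/s0 VC-HIT; vc=[12]
#5 0x30→b12/s0 VC-HIT; vc=[2]
#6 0xa→b2/s0 VC-HIT; vc=[12]
#7 0x32→b12/s0 VC-HIT; vc=[2]
#8 0x33→b12/s0 L1-HIT; vc=[2]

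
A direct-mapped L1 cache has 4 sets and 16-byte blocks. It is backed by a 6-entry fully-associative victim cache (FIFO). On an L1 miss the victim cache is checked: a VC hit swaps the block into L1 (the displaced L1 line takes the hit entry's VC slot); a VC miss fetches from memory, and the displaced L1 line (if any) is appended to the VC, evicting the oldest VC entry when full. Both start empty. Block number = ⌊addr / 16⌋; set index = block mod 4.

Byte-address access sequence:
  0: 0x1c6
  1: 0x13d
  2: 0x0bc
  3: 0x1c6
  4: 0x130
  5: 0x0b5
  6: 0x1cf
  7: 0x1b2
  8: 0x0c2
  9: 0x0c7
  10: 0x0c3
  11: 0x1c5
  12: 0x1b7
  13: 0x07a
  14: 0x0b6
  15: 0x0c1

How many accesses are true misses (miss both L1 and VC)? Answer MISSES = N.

  [0] addr=0x1c6 blk=28 s=0: MISS | VC []
  [1] addr=0x13d blk=19 s=3: MISS | VC []
  [2] addr=0xbc blk=11 s=3: MISS | VC [19]
  [3] addr=0x1c6 blk=28 s=0: L1-HIT | VC [19]
  [4] addr=0x130 blk=19 s=3: VC-HIT | VC [11]
  [5] addr=0xb5 blk=11 s=3: VC-HIT | VC [19]
  [6] addr=0x1cf blk=28 s=0: L1-HIT | VC [19]
  [7] addr=0x1b2 blk=27 s=3: MISS | VC [19, 11]
  [8] addr=0xc2 blk=12 s=0: MISS | VC [19, 11, 28]
  [9] addr=0xc7 blk=12 s=0: L1-HIT | VC [19, 11, 28]
  [10] addr=0xc3 blk=12 s=0: L1-HIT | VC [19, 11, 28]
  [11] addr=0x1c5 blk=28 s=0: VC-HIT | VC [19, 11, 12]
  [12] addr=0x1b7 blk=27 s=3: L1-HIT | VC [19, 11, 12]
  [13] addr=0x7a blk=7 s=3: MISS | VC [19, 11, 12, 27]
  [14] addr=0xb6 blk=11 s=3: VC-HIT | VC [19, 7, 12, 27]
  [15] addr=0xc1 blk=12 s=0: VC-HIT | VC [19, 7, 28, 27]

MISSES = 6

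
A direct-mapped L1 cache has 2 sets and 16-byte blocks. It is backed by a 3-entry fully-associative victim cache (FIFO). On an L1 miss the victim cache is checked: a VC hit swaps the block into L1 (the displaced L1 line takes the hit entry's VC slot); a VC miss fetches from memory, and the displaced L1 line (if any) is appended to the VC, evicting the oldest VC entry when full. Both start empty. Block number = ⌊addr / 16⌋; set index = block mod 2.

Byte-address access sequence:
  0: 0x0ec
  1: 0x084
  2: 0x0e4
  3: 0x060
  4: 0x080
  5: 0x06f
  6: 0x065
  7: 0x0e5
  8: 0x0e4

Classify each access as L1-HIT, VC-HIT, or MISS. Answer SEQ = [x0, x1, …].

0: 0xec (blk 14, set 0) → MISS  vc=[]
1: 0x84 (blk 8, set 0) → MISS  vc=[14]
2: 0xe4 (blk 14, set 0) → VC-HIT  vc=[8]
3: 0x60 (blk 6, set 0) → MISS  vc=[8, 14]
4: 0x80 (blk 8, set 0) → VC-HIT  vc=[6, 14]
5: 0x6f (blk 6, set 0) → VC-HIT  vc=[8, 14]
6: 0x65 (blk 6, set 0) → L1-HIT  vc=[8, 14]
7: 0xe5 (blk 14, set 0) → VC-HIT  vc=[8, 6]
8: 0xe4 (blk 14, set 0) → L1-HIT  vc=[8, 6]

SEQ = [MISS, MISS, VC-HIT, MISS, VC-HIT, VC-HIT, L1-HIT, VC-HIT, L1-HIT]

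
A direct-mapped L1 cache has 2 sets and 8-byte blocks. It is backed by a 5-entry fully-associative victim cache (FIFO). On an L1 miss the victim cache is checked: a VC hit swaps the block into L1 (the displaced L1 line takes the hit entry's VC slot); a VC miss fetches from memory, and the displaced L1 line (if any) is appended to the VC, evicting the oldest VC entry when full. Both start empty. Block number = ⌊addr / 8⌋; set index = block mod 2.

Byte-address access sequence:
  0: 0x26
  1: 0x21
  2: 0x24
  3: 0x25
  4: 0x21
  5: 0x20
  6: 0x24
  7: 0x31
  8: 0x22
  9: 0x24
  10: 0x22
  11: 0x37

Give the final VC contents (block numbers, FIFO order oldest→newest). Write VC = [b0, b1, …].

0: 0x26 (blk 4, set 0) → MISS  vc=[]
1: 0x21 (blk 4, set 0) → L1-HIT  vc=[]
2: 0x24 (blk 4, set 0) → L1-HIT  vc=[]
3: 0x25 (blk 4, set 0) → L1-HIT  vc=[]
4: 0x21 (blk 4, set 0) → L1-HIT  vc=[]
5: 0x20 (blk 4, set 0) → L1-HIT  vc=[]
6: 0x24 (blk 4, set 0) → L1-HIT  vc=[]
7: 0x31 (blk 6, set 0) → MISS  vc=[4]
8: 0x22 (blk 4, set 0) → VC-HIT  vc=[6]
9: 0x24 (blk 4, set 0) → L1-HIT  vc=[6]
10: 0x22 (blk 4, set 0) → L1-HIT  vc=[6]
11: 0x37 (blk 6, set 0) → VC-HIT  vc=[4]

VC = [4]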